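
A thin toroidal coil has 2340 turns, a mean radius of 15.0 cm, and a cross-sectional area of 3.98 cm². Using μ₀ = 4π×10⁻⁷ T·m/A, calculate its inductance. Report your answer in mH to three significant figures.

L ≈ 2.91 mH

For a thin toroid, L = μ₀N²A/(2πR).
L = (4π×10⁻⁷)(2340)²(3.980×10^-4) / (2π×0.15 m) = 2.906×10^-3 H.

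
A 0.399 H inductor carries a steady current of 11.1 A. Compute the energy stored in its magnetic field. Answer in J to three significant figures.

Stored magnetic energy: U = ½LI².
U = ½(0.399 H)(11.1 A)² = 24.58 J.

U ≈ 24.6 J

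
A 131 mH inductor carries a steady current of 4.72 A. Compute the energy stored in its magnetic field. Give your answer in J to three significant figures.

Stored magnetic energy: U = ½LI².
U = ½(0.131 H)(4.72 A)² = 1.459 J.

U ≈ 1.46 J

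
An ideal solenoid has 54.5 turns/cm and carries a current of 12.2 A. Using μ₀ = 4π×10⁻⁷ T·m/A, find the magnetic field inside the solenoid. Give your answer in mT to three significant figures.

B ≈ 83.6 mT

Inside a long solenoid, B = μ₀nI.
B = (4π×10⁻⁷)(5.450×10^3 m⁻¹)(12.2 A) = 8.355×10^-2 T.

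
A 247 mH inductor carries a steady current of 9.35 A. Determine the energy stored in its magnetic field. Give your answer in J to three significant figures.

U ≈ 10.8 J

Stored magnetic energy: U = ½LI².
U = ½(0.247 H)(9.35 A)² = 10.8 J.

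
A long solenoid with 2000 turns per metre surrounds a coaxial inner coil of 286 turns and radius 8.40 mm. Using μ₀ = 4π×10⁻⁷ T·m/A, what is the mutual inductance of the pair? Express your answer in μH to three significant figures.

The outer solenoid produces a uniform field B₁ = μ₀n₁I₁ across the inner coil,
so the flux linkage is N₂Φ = N₂B₁A₂ = μ₀n₁N₂A₂·I₁, giving M = μ₀n₁N₂A₂.
A₂ = πr² = π(8.400×10^-3 m)² = 2.217×10^-4 m².
M = (4π×10⁻⁷)(2000)(286)(2.217×10^-4) = 1.593×10^-4 H.

M ≈ 159 μH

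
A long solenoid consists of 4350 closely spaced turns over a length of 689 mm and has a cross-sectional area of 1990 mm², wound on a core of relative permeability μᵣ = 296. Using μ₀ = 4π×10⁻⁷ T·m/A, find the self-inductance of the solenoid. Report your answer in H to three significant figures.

A = 1990 mm² = 1.990×10^-3 m².
For a long solenoid, L = μ₀μᵣN²A/ℓ.
L = (4π×10⁻⁷)(296)(4350)²(1.990×10^-3)/(0.689 m) = 20.33 H.

L ≈ 20.3 H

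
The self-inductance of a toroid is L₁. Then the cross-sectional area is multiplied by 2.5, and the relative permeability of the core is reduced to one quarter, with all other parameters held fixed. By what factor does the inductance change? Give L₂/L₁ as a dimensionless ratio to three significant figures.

For a toroid, L ∝ μᵣN²A/R.
L₂/L₁ = (2.5) × (0.25) = 0.625.

L₂/L₁ = 0.625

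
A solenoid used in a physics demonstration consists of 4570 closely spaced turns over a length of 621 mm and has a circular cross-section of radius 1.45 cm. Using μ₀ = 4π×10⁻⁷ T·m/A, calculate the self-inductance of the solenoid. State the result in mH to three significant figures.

L ≈ 27.9 mH

A = πr² = π(1.450×10^-2 m)² = 6.605×10^-4 m².
For a long solenoid, L = μ₀N²A/ℓ.
L = (4π×10⁻⁷)(4570)²(6.605×10^-4)/(0.621 m) = 2.791×10^-2 H.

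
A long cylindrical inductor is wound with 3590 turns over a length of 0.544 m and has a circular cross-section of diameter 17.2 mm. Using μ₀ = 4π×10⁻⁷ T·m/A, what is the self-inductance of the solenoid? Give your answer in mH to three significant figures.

A = π(d/2)² = π(8.600×10^-3 m)² = 2.324×10^-4 m².
For a long solenoid, L = μ₀N²A/ℓ.
L = (4π×10⁻⁷)(3590)²(2.324×10^-4)/(0.544 m) = 6.917×10^-3 H.

L ≈ 6.92 mH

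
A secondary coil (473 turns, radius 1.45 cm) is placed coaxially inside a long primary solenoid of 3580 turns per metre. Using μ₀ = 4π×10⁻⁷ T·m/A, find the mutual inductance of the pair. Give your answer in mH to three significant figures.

M ≈ 1.41 mH

The outer solenoid produces a uniform field B₁ = μ₀n₁I₁ across the inner coil,
so the flux linkage is N₂Φ = N₂B₁A₂ = μ₀n₁N₂A₂·I₁, giving M = μ₀n₁N₂A₂.
A₂ = πr² = π(1.450×10^-2 m)² = 6.605×10^-4 m².
M = (4π×10⁻⁷)(3580)(473)(6.605×10^-4) = 1.406×10^-3 H.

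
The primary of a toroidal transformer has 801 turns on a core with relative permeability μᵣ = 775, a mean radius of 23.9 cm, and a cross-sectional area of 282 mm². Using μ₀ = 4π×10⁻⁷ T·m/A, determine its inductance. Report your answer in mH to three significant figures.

For a thin toroid, L = μ₀μᵣN²A/(2πR).
L = (4π×10⁻⁷)(775)(801)²(2.820×10^-4) / (2π×0.239 m) = 0.1173 H.

L ≈ 117 mH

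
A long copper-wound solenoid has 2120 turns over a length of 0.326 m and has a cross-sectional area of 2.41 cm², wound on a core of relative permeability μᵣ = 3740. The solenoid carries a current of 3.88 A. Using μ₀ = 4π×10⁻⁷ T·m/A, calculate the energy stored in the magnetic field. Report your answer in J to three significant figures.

A = 2.41 cm² = 2.410×10^-4 m².
L = μ₀μᵣN²A/ℓ = (4π×10⁻⁷)(3740)(2120)²(2.410×10^-4)/(0.326) = 15.62 H.
U = ½LI² = ½(15.62)(3.88)² = 117.5 J.

U ≈ 118 J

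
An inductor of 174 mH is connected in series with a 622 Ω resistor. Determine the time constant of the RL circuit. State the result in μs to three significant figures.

τ ≈ 280 μs

τ = L/R = (0.174 H)/(622 Ω) = 2.797×10^-4 s.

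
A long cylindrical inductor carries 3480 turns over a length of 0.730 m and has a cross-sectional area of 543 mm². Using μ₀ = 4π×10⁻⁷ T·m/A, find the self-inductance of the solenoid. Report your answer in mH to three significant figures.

A = 543 mm² = 5.430×10^-4 m².
For a long solenoid, L = μ₀N²A/ℓ.
L = (4π×10⁻⁷)(3480)²(5.430×10^-4)/(0.73 m) = 1.132×10^-2 H.

L ≈ 11.3 mH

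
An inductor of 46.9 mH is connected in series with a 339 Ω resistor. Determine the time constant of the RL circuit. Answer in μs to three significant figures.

τ ≈ 138 μs

τ = L/R = (4.690×10^-2 H)/(339 Ω) = 1.383×10^-4 s.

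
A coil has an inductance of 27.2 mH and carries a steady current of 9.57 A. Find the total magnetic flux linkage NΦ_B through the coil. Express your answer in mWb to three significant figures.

From L = NΦ_B/I, the flux linkage is NΦ_B = LI.
NΦ_B = (2.720×10^-2 H)(9.57 A) = 0.2603 Wb.

NΦ_B ≈ 260 mWb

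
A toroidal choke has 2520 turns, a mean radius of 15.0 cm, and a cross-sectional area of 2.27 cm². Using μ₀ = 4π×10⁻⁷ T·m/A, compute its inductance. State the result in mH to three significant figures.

L ≈ 1.92 mH

For a thin toroid, L = μ₀N²A/(2πR).
L = (4π×10⁻⁷)(2520)²(2.270×10^-4) / (2π×0.15 m) = 1.922×10^-3 H.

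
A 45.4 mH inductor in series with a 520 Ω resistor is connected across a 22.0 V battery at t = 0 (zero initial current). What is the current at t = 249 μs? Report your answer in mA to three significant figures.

τ = L/R = 4.540×10^-2/520 = 8.731×10^-5 s; final current I_∞ = ε/R = 22.0/520 = 4.231×10^-2 A.
I(t) = I_∞(1 − e^(−t/τ)) with t/τ = 2.852.
I = (4.231×10^-2)(1 − e^(−2.852)) = 3.987×10^-2 A.

I ≈ 39.9 mA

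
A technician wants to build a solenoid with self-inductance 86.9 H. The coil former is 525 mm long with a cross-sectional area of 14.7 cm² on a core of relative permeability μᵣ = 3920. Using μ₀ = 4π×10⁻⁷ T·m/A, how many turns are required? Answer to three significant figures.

A = 14.7 cm² = 1.470×10^-3 m².
From L = μ₀μᵣN²A/ℓ, N = √(Lℓ / (μ₀μᵣA)).
N = √[(86.9)(0.525) / ((4π×10⁻⁷)(3920)×1.470×10^-3)] = √(6.300×10^6) ≈ 2510.1.

N ≈ 2510 turns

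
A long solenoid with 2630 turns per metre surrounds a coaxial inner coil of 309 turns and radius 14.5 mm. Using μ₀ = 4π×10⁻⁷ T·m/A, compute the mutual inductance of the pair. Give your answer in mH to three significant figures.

The outer solenoid produces a uniform field B₁ = μ₀n₁I₁ across the inner coil,
so the flux linkage is N₂Φ = N₂B₁A₂ = μ₀n₁N₂A₂·I₁, giving M = μ₀n₁N₂A₂.
A₂ = πr² = π(1.450×10^-2 m)² = 6.605×10^-4 m².
M = (4π×10⁻⁷)(2630)(309)(6.605×10^-4) = 6.745×10^-4 H.

M ≈ 0.675 mH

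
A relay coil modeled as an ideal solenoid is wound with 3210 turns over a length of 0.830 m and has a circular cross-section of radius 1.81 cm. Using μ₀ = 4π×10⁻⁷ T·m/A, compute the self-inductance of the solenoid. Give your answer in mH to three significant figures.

A = πr² = π(1.810×10^-2 m)² = 1.029×10^-3 m².
For a long solenoid, L = μ₀N²A/ℓ.
L = (4π×10⁻⁷)(3210)²(1.029×10^-3)/(0.83 m) = 1.606×10^-2 H.

L ≈ 16.1 mH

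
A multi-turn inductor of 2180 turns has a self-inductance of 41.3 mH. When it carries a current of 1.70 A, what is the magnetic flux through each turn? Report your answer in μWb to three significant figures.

Φ_B ≈ 32.2 μWb

From L = NΦ_B/I, the flux per turn is Φ_B = LI/N.
Φ_B = (4.130×10^-2 H)(1.70 A)/2180 = 3.221×10^-5 Wb.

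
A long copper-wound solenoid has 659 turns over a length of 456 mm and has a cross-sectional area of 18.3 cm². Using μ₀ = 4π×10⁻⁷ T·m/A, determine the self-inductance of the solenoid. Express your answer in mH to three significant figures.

A = 18.3 cm² = 1.830×10^-3 m².
For a long solenoid, L = μ₀N²A/ℓ.
L = (4π×10⁻⁷)(659)²(1.830×10^-3)/(0.456 m) = 2.190×10^-3 H.

L ≈ 2.19 mH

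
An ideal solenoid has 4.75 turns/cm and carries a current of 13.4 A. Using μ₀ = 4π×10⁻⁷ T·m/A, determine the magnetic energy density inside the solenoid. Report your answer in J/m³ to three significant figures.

u ≈ 25.5 J/m³

B = μ₀nI = (4π×10⁻⁷)(475)(13.4) = 7.998×10^-3 T.
u = B²/(2μ₀) = (7.998×10^-3)²/(2×4π×10⁻⁷) = 25.46 J/m³.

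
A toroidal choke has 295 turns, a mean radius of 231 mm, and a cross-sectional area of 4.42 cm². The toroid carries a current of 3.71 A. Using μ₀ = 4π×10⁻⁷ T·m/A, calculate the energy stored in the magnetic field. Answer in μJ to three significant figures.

L = μ₀N²A/(2πR) = (4π×10⁻⁷)(295)²(4.420×10^-4)/(2π×0.231) = 3.330×10^-5 H.
U = ½LI² = ½(3.330×10^-5)(3.71)² = 2.292×10^-4 J.

U ≈ 229 μJ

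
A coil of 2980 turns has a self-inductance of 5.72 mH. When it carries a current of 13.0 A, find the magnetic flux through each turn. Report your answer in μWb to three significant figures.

Φ_B ≈ 25.0 μWb

From L = NΦ_B/I, the flux per turn is Φ_B = LI/N.
Φ_B = (5.720×10^-3 H)(13.0 A)/2980 = 2.495×10^-5 Wb.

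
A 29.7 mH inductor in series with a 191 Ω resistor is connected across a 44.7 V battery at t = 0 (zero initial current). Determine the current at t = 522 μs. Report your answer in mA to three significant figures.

I ≈ 226 mA

τ = L/R = 2.970×10^-2/191 = 1.55497×10^-4 s; final current I_∞ = ε/R = 44.7/191 = 0.234 A.
I(t) = I_∞(1 − e^(−t/τ)) with t/τ = 3.357.
I = (0.234)(1 − e^(−3.357)) = 0.2259 A.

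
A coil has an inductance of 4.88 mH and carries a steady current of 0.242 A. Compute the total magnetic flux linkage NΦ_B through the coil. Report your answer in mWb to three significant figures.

From L = NΦ_B/I, the flux linkage is NΦ_B = LI.
NΦ_B = (4.880×10^-3 H)(0.242 A) = 1.181×10^-3 Wb.

NΦ_B ≈ 1.18 mWb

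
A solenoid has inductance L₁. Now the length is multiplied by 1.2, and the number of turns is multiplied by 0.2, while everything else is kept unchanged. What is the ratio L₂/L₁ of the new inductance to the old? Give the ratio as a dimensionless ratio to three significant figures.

L₂/L₁ = 0.0333

For a solenoid, L ∝ μᵣN²A/ℓ.
L₂/L₁ = (1.2)^-1 × (0.2)^2 = 0.0333.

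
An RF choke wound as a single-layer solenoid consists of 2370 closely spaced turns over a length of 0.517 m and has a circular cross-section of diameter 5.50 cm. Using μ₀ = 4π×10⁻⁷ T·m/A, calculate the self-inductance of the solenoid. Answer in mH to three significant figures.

L ≈ 32.4 mH

A = π(d/2)² = π(2.750×10^-2 m)² = 2.376×10^-3 m².
For a long solenoid, L = μ₀N²A/ℓ.
L = (4π×10⁻⁷)(2370)²(2.376×10^-3)/(0.517 m) = 3.244×10^-2 H.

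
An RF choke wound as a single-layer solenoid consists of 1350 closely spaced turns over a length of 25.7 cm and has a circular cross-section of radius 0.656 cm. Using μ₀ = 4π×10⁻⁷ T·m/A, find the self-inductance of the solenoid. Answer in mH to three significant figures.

A = πr² = π(6.560×10^-3 m)² = 1.352×10^-4 m².
For a long solenoid, L = μ₀N²A/ℓ.
L = (4π×10⁻⁷)(1350)²(1.352×10^-4)/(0.257 m) = 1.2048×10^-3 H.

L ≈ 1.20 mH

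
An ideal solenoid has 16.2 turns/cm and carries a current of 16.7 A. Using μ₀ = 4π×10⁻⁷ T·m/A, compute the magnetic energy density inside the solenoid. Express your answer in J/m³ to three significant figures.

B = μ₀nI = (4π×10⁻⁷)(1.620×10^3)(16.7) = 3.400×10^-2 T.
u = B²/(2μ₀) = (3.400×10^-2)²/(2×4π×10⁻⁷) = 459.9 J/m³.

u ≈ 460 J/m³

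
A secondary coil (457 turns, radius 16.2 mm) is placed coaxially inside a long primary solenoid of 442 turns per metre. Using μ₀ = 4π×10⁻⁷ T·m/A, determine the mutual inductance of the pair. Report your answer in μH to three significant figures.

M ≈ 209 μH

The outer solenoid produces a uniform field B₁ = μ₀n₁I₁ across the inner coil,
so the flux linkage is N₂Φ = N₂B₁A₂ = μ₀n₁N₂A₂·I₁, giving M = μ₀n₁N₂A₂.
A₂ = πr² = π(1.620×10^-2 m)² = 8.2448×10^-4 m².
M = (4π×10⁻⁷)(442)(457)(8.2448×10^-4) = 2.093×10^-4 H.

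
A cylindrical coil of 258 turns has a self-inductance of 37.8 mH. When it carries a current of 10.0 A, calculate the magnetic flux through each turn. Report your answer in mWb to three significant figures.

From L = NΦ_B/I, the flux per turn is Φ_B = LI/N.
Φ_B = (3.780×10^-2 H)(10.0 A)/258 = 1.465×10^-3 Wb.

Φ_B ≈ 1.47 mWb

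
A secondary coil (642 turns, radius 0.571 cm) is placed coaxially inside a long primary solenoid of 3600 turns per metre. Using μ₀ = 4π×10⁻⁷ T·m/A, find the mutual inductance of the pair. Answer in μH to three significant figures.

The outer solenoid produces a uniform field B₁ = μ₀n₁I₁ across the inner coil,
so the flux linkage is N₂Φ = N₂B₁A₂ = μ₀n₁N₂A₂·I₁, giving M = μ₀n₁N₂A₂.
A₂ = πr² = π(5.710×10^-3 m)² = 1.024×10^-4 m².
M = (4π×10⁻⁷)(3600)(642)(1.024×10^-4) = 2.9749×10^-4 H.

M ≈ 297 μH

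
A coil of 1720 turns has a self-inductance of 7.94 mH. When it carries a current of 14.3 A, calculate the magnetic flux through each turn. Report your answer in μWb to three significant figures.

From L = NΦ_B/I, the flux per turn is Φ_B = LI/N.
Φ_B = (7.940×10^-3 H)(14.3 A)/1720 = 6.601×10^-5 Wb.

Φ_B ≈ 66.0 μWb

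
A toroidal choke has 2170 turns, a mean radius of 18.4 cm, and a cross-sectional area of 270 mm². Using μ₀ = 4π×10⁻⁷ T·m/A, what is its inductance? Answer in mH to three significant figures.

L ≈ 1.38 mH

For a thin toroid, L = μ₀N²A/(2πR).
L = (4π×10⁻⁷)(2170)²(2.700×10^-4) / (2π×0.184 m) = 1.382×10^-3 H.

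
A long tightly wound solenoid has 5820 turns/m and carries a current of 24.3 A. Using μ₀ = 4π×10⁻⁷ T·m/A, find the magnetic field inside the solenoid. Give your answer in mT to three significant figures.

Inside a long solenoid, B = μ₀nI.
B = (4π×10⁻⁷)(5.820×10^3 m⁻¹)(24.3 A) = 0.1777 T.

B ≈ 178 mT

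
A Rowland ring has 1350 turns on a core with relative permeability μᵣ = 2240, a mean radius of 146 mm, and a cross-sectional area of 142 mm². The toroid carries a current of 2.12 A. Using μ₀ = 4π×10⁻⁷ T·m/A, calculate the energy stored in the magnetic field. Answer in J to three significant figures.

U ≈ 1.78 J

L = μ₀μᵣN²A/(2πR) = (4π×10⁻⁷)(2240)(1350)²(1.420×10^-4)/(2π×0.146) = 0.7941 H.
U = ½LI² = ½(0.7941)(2.12)² = 1.7845 J.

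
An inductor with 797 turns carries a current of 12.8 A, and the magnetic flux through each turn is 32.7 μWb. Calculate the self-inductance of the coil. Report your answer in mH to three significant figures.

Self-inductance is defined by L = NΦ_B/I (flux linkage over current).
L = (797)(3.270×10^-5 Wb)/(12.8 A) = 2.036×10^-3 H.

L ≈ 2.04 mH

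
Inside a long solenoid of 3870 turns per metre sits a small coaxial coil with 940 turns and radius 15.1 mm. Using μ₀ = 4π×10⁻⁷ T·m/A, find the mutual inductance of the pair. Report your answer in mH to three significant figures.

The outer solenoid produces a uniform field B₁ = μ₀n₁I₁ across the inner coil,
so the flux linkage is N₂Φ = N₂B₁A₂ = μ₀n₁N₂A₂·I₁, giving M = μ₀n₁N₂A₂.
A₂ = πr² = π(1.510×10^-2 m)² = 7.163×10^-4 m².
M = (4π×10⁻⁷)(3870)(940)(7.163×10^-4) = 3.2746×10^-3 H.

M ≈ 3.27 mH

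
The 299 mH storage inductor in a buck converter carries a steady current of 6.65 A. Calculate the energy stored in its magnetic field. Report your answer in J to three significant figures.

Stored magnetic energy: U = ½LI².
U = ½(0.299 H)(6.65 A)² = 6.611 J.

U ≈ 6.61 J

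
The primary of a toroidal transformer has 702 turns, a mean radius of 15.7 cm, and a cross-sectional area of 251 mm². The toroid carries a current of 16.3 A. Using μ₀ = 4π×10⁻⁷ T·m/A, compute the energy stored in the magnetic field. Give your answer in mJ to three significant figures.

U ≈ 20.9 mJ

L = μ₀N²A/(2πR) = (4π×10⁻⁷)(702)²(2.510×10^-4)/(2π×0.157) = 1.576×10^-4 H.
U = ½LI² = ½(1.576×10^-4)(16.3)² = 2.093×10^-2 J.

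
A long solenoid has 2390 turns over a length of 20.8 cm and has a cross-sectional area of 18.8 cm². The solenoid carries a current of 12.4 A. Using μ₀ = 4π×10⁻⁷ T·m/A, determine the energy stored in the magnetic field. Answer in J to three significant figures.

U ≈ 4.99 J

A = 18.8 cm² = 1.880×10^-3 m².
L = μ₀N²A/ℓ = (4π×10⁻⁷)(2390)²(1.880×10^-3)/(0.208) = 6.488×10^-2 H.
U = ½LI² = ½(6.488×10^-2)(12.4)² = 4.988 J.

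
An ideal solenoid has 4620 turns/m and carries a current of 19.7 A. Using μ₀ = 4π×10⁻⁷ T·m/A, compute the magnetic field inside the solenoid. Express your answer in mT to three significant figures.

B ≈ 114 mT

Inside a long solenoid, B = μ₀nI.
B = (4π×10⁻⁷)(4.620×10^3 m⁻¹)(19.7 A) = 0.1144 T.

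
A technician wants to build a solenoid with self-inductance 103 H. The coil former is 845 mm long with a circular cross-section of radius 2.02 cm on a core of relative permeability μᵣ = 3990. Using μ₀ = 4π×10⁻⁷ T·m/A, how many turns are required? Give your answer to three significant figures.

A = πr² = π(2.020×10^-2 m)² = 1.282×10^-3 m².
From L = μ₀μᵣN²A/ℓ, N = √(Lℓ / (μ₀μᵣA)).
N = √[(103)(0.845) / ((4π×10⁻⁷)(3990)×1.282×10^-3)] = √(1.354×10^7) ≈ 3679.8.

N ≈ 3680 turns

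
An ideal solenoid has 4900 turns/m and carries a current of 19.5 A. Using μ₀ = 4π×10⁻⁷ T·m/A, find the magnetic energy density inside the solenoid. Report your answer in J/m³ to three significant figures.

u ≈ 5740 J/m³

B = μ₀nI = (4π×10⁻⁷)(4.900×10^3)(19.5) = 0.1201 T.
u = B²/(2μ₀) = (0.1201)²/(2×4π×10⁻⁷) = 5.736×10^3 J/m³.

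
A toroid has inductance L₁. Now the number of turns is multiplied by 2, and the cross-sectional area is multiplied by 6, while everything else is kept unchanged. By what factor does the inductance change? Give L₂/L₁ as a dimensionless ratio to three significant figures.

For a toroid, L ∝ μᵣN²A/R.
L₂/L₁ = (2)^2 × (6) = 24.0.

L₂/L₁ = 24.0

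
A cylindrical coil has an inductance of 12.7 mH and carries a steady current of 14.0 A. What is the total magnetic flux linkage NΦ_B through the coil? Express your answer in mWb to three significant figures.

From L = NΦ_B/I, the flux linkage is NΦ_B = LI.
NΦ_B = (1.270×10^-2 H)(14.0 A) = 0.1778 Wb.

NΦ_B ≈ 178 mWb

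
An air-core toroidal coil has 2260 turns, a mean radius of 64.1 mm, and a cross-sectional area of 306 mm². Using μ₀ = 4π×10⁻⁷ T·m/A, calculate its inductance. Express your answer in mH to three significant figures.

For a thin toroid, L = μ₀N²A/(2πR).
L = (4π×10⁻⁷)(2260)²(3.060×10^-4) / (2π×6.410×10^-2 m) = 4.877×10^-3 H.

L ≈ 4.88 mH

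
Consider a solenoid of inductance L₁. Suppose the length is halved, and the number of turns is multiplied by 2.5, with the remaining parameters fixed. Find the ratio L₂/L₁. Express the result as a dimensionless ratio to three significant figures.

For a solenoid, L ∝ μᵣN²A/ℓ.
L₂/L₁ = (0.5)^-1 × (2.5)^2 = 12.5.

L₂/L₁ = 12.5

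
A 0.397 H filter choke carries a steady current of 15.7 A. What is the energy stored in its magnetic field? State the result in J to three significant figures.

Stored magnetic energy: U = ½LI².
U = ½(0.397 H)(15.7 A)² = 48.93 J.

U ≈ 48.9 J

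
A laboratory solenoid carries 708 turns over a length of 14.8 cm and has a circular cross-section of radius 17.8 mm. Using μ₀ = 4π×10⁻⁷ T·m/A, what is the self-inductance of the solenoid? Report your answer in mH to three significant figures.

A = πr² = π(1.780×10^-2 m)² = 9.954×10^-4 m².
For a long solenoid, L = μ₀N²A/ℓ.
L = (4π×10⁻⁷)(708)²(9.954×10^-4)/(0.148 m) = 4.236×10^-3 H.

L ≈ 4.24 mH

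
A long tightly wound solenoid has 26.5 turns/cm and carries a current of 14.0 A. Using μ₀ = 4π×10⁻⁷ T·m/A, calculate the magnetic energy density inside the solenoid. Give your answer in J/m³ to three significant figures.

B = μ₀nI = (4π×10⁻⁷)(2.650×10^3)(14.0) = 4.662×10^-2 T.
u = B²/(2μ₀) = (4.662×10^-2)²/(2×4π×10⁻⁷) = 864.8 J/m³.

u ≈ 865 J/m³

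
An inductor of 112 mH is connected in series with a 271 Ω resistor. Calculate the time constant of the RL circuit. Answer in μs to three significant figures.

τ = L/R = (0.112 H)/(271 Ω) = 4.133×10^-4 s.

τ ≈ 413 μs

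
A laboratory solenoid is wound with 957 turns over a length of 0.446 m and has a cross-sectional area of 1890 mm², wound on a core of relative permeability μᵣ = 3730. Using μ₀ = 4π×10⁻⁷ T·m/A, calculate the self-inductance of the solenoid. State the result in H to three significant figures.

A = 1890 mm² = 1.890×10^-3 m².
For a long solenoid, L = μ₀μᵣN²A/ℓ.
L = (4π×10⁻⁷)(3730)(957)²(1.890×10^-3)/(0.446 m) = 18.19 H.

L ≈ 18.2 H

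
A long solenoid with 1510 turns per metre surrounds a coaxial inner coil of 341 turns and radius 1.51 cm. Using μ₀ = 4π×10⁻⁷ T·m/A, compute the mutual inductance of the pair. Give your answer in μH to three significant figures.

M ≈ 463 μH

The outer solenoid produces a uniform field B₁ = μ₀n₁I₁ across the inner coil,
so the flux linkage is N₂Φ = N₂B₁A₂ = μ₀n₁N₂A₂·I₁, giving M = μ₀n₁N₂A₂.
A₂ = πr² = π(1.510×10^-2 m)² = 7.163×10^-4 m².
M = (4π×10⁻⁷)(1510)(341)(7.163×10^-4) = 4.6349×10^-4 H.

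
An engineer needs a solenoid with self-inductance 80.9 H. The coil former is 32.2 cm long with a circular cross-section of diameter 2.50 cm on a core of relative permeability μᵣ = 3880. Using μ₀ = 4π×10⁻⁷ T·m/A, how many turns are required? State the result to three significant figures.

N ≈ 3300 turns

A = π(d/2)² = π(1.250×10^-2 m)² = 4.909×10^-4 m².
From L = μ₀μᵣN²A/ℓ, N = √(Lℓ / (μ₀μᵣA)).
N = √[(80.9)(0.322) / ((4π×10⁻⁷)(3880)×4.909×10^-4)] = √(1.088×10^7) ≈ 3299.1.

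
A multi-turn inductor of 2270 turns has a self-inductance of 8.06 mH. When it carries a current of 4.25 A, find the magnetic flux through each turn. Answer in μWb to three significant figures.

From L = NΦ_B/I, the flux per turn is Φ_B = LI/N.
Φ_B = (8.060×10^-3 H)(4.25 A)/2270 = 1.509×10^-5 Wb.

Φ_B ≈ 15.1 μWb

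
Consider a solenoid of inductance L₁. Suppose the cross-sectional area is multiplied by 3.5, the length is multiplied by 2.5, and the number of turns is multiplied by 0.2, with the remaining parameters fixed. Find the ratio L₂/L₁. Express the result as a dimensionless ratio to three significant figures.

For a solenoid, L ∝ μᵣN²A/ℓ.
L₂/L₁ = (3.5) × (2.5)^-1 × (0.2)^2 = 0.0560.

L₂/L₁ = 0.0560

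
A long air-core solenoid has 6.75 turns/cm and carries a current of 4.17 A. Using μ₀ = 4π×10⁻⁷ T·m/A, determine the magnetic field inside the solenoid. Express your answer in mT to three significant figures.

B ≈ 3.54 mT

Inside a long solenoid, B = μ₀nI.
B = (4π×10⁻⁷)(675 m⁻¹)(4.17 A) = 3.537×10^-3 T.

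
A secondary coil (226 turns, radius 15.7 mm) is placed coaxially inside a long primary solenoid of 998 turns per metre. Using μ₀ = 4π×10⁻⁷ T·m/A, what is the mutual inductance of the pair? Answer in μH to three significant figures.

M ≈ 219 μH

The outer solenoid produces a uniform field B₁ = μ₀n₁I₁ across the inner coil,
so the flux linkage is N₂Φ = N₂B₁A₂ = μ₀n₁N₂A₂·I₁, giving M = μ₀n₁N₂A₂.
A₂ = πr² = π(1.570×10^-2 m)² = 7.744×10^-4 m².
M = (4π×10⁻⁷)(998)(226)(7.744×10^-4) = 2.1948×10^-4 H.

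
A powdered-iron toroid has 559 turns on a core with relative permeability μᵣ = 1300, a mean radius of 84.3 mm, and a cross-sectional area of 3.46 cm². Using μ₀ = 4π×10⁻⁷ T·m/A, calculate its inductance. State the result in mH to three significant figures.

For a thin toroid, L = μ₀μᵣN²A/(2πR).
L = (4π×10⁻⁷)(1300)(559)²(3.460×10^-4) / (2π×8.430×10^-2 m) = 0.33346 H.

L ≈ 333 mH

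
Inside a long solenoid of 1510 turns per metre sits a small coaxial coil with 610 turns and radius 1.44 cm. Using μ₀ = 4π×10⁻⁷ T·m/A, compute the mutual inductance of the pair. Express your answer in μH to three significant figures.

The outer solenoid produces a uniform field B₁ = μ₀n₁I₁ across the inner coil,
so the flux linkage is N₂Φ = N₂B₁A₂ = μ₀n₁N₂A₂·I₁, giving M = μ₀n₁N₂A₂.
A₂ = πr² = π(1.440×10^-2 m)² = 6.514×10^-4 m².
M = (4π×10⁻⁷)(1510)(610)(6.514×10^-4) = 7.540×10^-4 H.

M ≈ 754 μH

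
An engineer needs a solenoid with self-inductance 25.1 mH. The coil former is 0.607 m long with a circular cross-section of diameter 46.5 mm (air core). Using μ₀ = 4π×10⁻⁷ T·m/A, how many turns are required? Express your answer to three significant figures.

A = π(d/2)² = π(2.325×10^-2 m)² = 1.698×10^-3 m².
From L = μ₀N²A/ℓ, N = √(Lℓ / (μ₀A)).
N = √[(2.510×10^-2)(0.607) / ((4π×10⁻⁷)×1.698×10^-3)] = √(7.139×10^6) ≈ 2672.0.

N ≈ 2670 turns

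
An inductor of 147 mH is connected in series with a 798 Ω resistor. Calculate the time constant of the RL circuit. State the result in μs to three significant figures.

τ = L/R = (0.147 H)/(798 Ω) = 1.842×10^-4 s.

τ ≈ 184 μs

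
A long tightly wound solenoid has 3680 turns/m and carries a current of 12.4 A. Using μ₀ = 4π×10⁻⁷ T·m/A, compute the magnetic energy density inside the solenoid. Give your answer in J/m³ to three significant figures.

u ≈ 1310 J/m³

B = μ₀nI = (4π×10⁻⁷)(3.680×10^3)(12.4) = 5.734×10^-2 T.
u = B²/(2μ₀) = (5.734×10^-2)²/(2×4π×10⁻⁷) = 1.308×10^3 J/m³.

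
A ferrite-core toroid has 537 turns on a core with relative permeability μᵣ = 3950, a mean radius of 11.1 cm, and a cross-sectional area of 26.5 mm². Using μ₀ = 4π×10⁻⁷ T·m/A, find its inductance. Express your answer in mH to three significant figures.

For a thin toroid, L = μ₀μᵣN²A/(2πR).
L = (4π×10⁻⁷)(3950)(537)²(2.650×10^-5) / (2π×0.111 m) = 5.439×10^-2 H.

L ≈ 54.4 mH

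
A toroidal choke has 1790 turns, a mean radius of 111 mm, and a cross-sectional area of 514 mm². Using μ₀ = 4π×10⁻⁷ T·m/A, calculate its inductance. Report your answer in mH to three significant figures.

For a thin toroid, L = μ₀N²A/(2πR).
L = (4π×10⁻⁷)(1790)²(5.140×10^-4) / (2π×0.111 m) = 2.967×10^-3 H.

L ≈ 2.97 mH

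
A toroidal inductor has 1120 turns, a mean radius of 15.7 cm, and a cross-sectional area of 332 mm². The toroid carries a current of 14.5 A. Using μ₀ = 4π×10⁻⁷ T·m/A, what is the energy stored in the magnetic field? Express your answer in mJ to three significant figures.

U ≈ 55.8 mJ

L = μ₀N²A/(2πR) = (4π×10⁻⁷)(1120)²(3.320×10^-4)/(2π×0.157) = 5.305×10^-4 H.
U = ½LI² = ½(5.305×10^-4)(14.5)² = 5.577×10^-2 J.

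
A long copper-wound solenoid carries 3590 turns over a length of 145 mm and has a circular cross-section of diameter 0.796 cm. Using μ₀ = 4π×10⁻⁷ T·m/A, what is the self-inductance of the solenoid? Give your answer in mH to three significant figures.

A = π(d/2)² = π(3.980×10^-3 m)² = 4.976×10^-5 m².
For a long solenoid, L = μ₀N²A/ℓ.
L = (4π×10⁻⁷)(3590)²(4.976×10^-5)/(0.145 m) = 5.558×10^-3 H.

L ≈ 5.56 mH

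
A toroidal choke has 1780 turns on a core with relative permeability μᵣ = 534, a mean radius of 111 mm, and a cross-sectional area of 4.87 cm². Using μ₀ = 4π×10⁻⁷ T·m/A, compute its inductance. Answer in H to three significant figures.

For a thin toroid, L = μ₀μᵣN²A/(2πR).
L = (4π×10⁻⁷)(534)(1780)²(4.870×10^-4) / (2π×0.111 m) = 1.4846 H.

L ≈ 1.48 H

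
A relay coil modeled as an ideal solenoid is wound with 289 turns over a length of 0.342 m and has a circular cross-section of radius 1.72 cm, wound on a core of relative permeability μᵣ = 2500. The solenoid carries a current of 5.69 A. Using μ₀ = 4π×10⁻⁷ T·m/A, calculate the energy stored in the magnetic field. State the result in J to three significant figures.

A = πr² = π(1.720×10^-2 m)² = 9.294×10^-4 m².
L = μ₀μᵣN²A/ℓ = (4π×10⁻⁷)(2500)(289)²(9.294×10^-4)/(0.342) = 0.7131 H.
U = ½LI² = ½(0.7131)(5.69)² = 11.54 J.

U ≈ 11.5 J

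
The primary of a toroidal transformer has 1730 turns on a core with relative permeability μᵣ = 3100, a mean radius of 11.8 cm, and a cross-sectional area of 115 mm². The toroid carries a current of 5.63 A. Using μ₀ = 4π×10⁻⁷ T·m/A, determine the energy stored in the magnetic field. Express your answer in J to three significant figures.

L = μ₀μᵣN²A/(2πR) = (4π×10⁻⁷)(3100)(1730)²(1.150×10^-4)/(2π×0.118) = 1.808 H.
U = ½LI² = ½(1.808)(5.63)² = 28.66 J.

U ≈ 28.7 J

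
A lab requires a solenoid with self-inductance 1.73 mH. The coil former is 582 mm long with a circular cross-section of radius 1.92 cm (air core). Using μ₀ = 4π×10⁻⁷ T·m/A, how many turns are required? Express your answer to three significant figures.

A = πr² = π(1.920×10^-2 m)² = 1.158×10^-3 m².
From L = μ₀N²A/ℓ, N = √(Lℓ / (μ₀A)).
N = √[(1.730×10^-3)(0.582) / ((4π×10⁻⁷)×1.158×10^-3)] = √(6.918×10^5) ≈ 831.8.

N ≈ 832 turns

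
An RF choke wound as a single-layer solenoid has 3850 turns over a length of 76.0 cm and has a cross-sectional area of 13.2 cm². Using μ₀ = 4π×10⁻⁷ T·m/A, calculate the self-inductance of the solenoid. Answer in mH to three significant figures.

L ≈ 32.4 mH

A = 13.2 cm² = 1.320×10^-3 m².
For a long solenoid, L = μ₀N²A/ℓ.
L = (4π×10⁻⁷)(3850)²(1.320×10^-3)/(0.76 m) = 3.235×10^-2 H.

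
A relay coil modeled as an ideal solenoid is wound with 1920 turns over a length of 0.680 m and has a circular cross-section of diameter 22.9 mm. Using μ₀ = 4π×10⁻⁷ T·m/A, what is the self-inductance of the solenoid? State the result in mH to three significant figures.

A = π(d/2)² = π(1.145×10^-2 m)² = 4.119×10^-4 m².
For a long solenoid, L = μ₀N²A/ℓ.
L = (4π×10⁻⁷)(1920)²(4.119×10^-4)/(0.68 m) = 2.806×10^-3 H.

L ≈ 2.81 mH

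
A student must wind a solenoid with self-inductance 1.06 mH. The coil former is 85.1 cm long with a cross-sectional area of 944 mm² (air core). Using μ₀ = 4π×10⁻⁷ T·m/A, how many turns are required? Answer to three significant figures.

A = 944 mm² = 9.440×10^-4 m².
From L = μ₀N²A/ℓ, N = √(Lℓ / (μ₀A)).
N = √[(1.060×10^-3)(0.851) / ((4π×10⁻⁷)×9.440×10^-4)] = √(7.604×10^5) ≈ 872.0.

N ≈ 872 turns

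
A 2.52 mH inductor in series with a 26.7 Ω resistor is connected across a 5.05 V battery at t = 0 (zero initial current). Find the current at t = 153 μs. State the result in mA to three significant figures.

I ≈ 152 mA

τ = L/R = 2.520×10^-3/26.7 = 9.438×10^-5 s; final current I_∞ = ε/R = 5.05/26.7 = 0.1891 A.
I(t) = I_∞(1 − e^(−t/τ)) with t/τ = 1.621.
I = (0.1891)(1 − e^(−1.621)) = 0.1517 A.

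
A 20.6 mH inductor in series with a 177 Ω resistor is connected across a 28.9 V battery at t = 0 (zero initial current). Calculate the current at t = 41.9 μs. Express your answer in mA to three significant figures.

τ = L/R = 2.060×10^-2/177 = 1.164×10^-4 s; final current I_∞ = ε/R = 28.9/177 = 0.1633 A.
I(t) = I_∞(1 − e^(−t/τ)) with t/τ = 0.360.
I = (0.1633)(1 − e^(−0.360)) = 4.936×10^-2 A.

I ≈ 49.4 mA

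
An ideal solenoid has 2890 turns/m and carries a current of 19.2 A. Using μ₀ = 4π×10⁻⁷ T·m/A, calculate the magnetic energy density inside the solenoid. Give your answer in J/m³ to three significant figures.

B = μ₀nI = (4π×10⁻⁷)(2.890×10^3)(19.2) = 6.973×10^-2 T.
u = B²/(2μ₀) = (6.973×10^-2)²/(2×4π×10⁻⁷) = 1.9345×10^3 J/m³.

u ≈ 1930 J/m³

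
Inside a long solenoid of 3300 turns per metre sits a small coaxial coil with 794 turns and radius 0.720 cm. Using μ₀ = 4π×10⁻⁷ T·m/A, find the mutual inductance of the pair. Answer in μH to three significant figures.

M ≈ 536 μH

The outer solenoid produces a uniform field B₁ = μ₀n₁I₁ across the inner coil,
so the flux linkage is N₂Φ = N₂B₁A₂ = μ₀n₁N₂A₂·I₁, giving M = μ₀n₁N₂A₂.
A₂ = πr² = π(7.200×10^-3 m)² = 1.629×10^-4 m².
M = (4π×10⁻⁷)(3300)(794)(1.629×10^-4) = 5.362×10^-4 H.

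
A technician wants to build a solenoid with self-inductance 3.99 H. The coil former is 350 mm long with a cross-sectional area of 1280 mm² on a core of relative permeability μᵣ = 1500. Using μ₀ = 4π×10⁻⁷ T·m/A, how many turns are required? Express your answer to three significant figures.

A = 1280 mm² = 1.280×10^-3 m².
From L = μ₀μᵣN²A/ℓ, N = √(Lℓ / (μ₀μᵣA)).
N = √[(3.99)(0.35) / ((4π×10⁻⁷)(1500)×1.280×10^-3)] = √(5.788×10^5) ≈ 760.8.

N ≈ 761 turns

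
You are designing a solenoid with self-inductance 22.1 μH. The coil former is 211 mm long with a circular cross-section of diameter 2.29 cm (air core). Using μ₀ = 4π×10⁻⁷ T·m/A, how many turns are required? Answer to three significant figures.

A = π(d/2)² = π(1.145×10^-2 m)² = 4.119×10^-4 m².
From L = μ₀N²A/ℓ, N = √(Lℓ / (μ₀A)).
N = √[(2.210×10^-5)(0.211) / ((4π×10⁻⁷)×4.119×10^-4)] = √(9.010×10^3) ≈ 94.9.

N ≈ 95 turns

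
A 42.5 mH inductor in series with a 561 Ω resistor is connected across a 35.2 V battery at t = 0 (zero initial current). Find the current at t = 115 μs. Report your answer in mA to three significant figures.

τ = L/R = 4.250×10^-2/561 = 7.576×10^-5 s; final current I_∞ = ε/R = 35.2/561 = 6.2745×10^-2 A.
I(t) = I_∞(1 − e^(−t/τ)) with t/τ = 1.518.
I = (6.2745×10^-2)(1 − e^(−1.518)) = 4.899×10^-2 A.

I ≈ 49.0 mA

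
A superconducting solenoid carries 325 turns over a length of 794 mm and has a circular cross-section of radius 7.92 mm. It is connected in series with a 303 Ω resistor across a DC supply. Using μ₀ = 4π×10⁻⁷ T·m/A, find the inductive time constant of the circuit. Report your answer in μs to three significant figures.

A = πr² = π(7.920×10^-3 m)² = 1.971×10^-4 m².
L = μ₀N²A/ℓ = (4π×10⁻⁷)(325)²(1.971×10^-4)/(0.794) = 3.294×10^-5 H.
τ = L/R = (3.294×10^-5)/(303) = 1.087×10^-7 s.

τ ≈ 0.109 μs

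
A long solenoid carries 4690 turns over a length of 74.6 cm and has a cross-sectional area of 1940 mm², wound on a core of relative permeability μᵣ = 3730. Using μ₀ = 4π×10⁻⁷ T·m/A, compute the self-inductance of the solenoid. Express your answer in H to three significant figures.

A = 1940 mm² = 1.940×10^-3 m².
For a long solenoid, L = μ₀μᵣN²A/ℓ.
L = (4π×10⁻⁷)(3730)(4690)²(1.940×10^-3)/(0.746 m) = 268.1 H.

L ≈ 268 H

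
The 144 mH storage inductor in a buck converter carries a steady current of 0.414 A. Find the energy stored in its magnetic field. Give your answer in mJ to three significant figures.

U ≈ 12.3 mJ

Stored magnetic energy: U = ½LI².
U = ½(0.144 H)(0.414 A)² = 1.234×10^-2 J.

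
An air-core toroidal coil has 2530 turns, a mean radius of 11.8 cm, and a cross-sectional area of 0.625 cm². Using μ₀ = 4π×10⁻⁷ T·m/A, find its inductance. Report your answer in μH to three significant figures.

For a thin toroid, L = μ₀N²A/(2πR).
L = (4π×10⁻⁷)(2530)²(6.250×10^-5) / (2π×0.118 m) = 6.781×10^-4 H.

L ≈ 678 μH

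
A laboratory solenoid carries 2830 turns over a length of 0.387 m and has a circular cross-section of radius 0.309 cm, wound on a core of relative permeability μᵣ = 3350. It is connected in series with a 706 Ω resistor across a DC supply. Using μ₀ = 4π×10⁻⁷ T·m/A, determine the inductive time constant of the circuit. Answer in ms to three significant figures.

τ ≈ 3.70 ms

A = πr² = π(3.090×10^-3 m)² = 3.000×10^-5 m².
L = μ₀μᵣN²A/ℓ = (4π×10⁻⁷)(3350)(2830)²(3.000×10^-5)/(0.387) = 2.613 H.
τ = L/R = (2.613)/(706) = 3.702×10^-3 s.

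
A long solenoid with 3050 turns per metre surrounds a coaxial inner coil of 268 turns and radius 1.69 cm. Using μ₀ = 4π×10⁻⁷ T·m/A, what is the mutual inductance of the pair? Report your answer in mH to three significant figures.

The outer solenoid produces a uniform field B₁ = μ₀n₁I₁ across the inner coil,
so the flux linkage is N₂Φ = N₂B₁A₂ = μ₀n₁N₂A₂·I₁, giving M = μ₀n₁N₂A₂.
A₂ = πr² = π(1.690×10^-2 m)² = 8.973×10^-4 m².
M = (4π×10⁻⁷)(3050)(268)(8.973×10^-4) = 9.217×10^-4 H.

M ≈ 0.922 mH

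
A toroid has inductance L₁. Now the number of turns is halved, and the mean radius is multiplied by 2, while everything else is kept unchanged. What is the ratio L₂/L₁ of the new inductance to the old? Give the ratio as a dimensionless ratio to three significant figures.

L₂/L₁ = 0.125

For a toroid, L ∝ μᵣN²A/R.
L₂/L₁ = (0.5)^2 × (2)^-1 = 0.125.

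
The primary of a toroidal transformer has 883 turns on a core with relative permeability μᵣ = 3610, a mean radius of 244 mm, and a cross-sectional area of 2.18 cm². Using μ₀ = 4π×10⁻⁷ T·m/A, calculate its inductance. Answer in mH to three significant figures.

L ≈ 503 mH

For a thin toroid, L = μ₀μᵣN²A/(2πR).
L = (4π×10⁻⁷)(3610)(883)²(2.180×10^-4) / (2π×0.244 m) = 0.503 H.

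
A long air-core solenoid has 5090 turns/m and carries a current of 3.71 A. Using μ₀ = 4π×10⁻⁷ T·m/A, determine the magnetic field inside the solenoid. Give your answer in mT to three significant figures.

B ≈ 23.7 mT

Inside a long solenoid, B = μ₀nI.
B = (4π×10⁻⁷)(5.090×10^3 m⁻¹)(3.71 A) = 2.373×10^-2 T.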